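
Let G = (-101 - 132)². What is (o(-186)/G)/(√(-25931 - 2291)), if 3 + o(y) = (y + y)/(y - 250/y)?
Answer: 16923*I*√28222/26311511625334 ≈ 1.0805e-7*I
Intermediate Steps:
G = 54289 (G = (-233)² = 54289)
o(y) = -3 + 2*y/(y - 250/y) (o(y) = -3 + (y + y)/(y - 250/y) = -3 + (2*y)/(y - 250/y) = -3 + 2*y/(y - 250/y))
(o(-186)/G)/(√(-25931 - 2291)) = (((750 - 1*(-186)²)/(-250 + (-186)²))/54289)/(√(-25931 - 2291)) = (((750 - 1*34596)/(-250 + 34596))*(1/54289))/(√(-28222)) = (((750 - 34596)/34346)*(1/54289))/((I*√28222)) = (((1/34346)*(-33846))*(1/54289))*(-I*√28222/28222) = (-16923/17173*1/54289)*(-I*√28222/28222) = -(-16923)*I*√28222/26311511625334 = 16923*I*√28222/26311511625334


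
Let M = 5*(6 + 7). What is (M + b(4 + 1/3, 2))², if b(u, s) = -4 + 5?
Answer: 4356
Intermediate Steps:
M = 65 (M = 5*13 = 65)
b(u, s) = 1
(M + b(4 + 1/3, 2))² = (65 + 1)² = 66² = 4356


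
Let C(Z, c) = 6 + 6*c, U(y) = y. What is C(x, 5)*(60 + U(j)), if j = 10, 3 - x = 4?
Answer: 2520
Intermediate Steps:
x = -1 (x = 3 - 1*4 = 3 - 4 = -1)
C(x, 5)*(60 + U(j)) = (6 + 6*5)*(60 + 10) = (6 + 30)*70 = 36*70 = 2520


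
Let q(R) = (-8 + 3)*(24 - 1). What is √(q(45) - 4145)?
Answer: 2*I*√1065 ≈ 65.269*I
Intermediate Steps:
q(R) = -115 (q(R) = -5*23 = -115)
√(q(45) - 4145) = √(-115 - 4145) = √(-4260) = 2*I*√1065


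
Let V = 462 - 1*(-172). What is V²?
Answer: 401956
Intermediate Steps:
V = 634 (V = 462 + 172 = 634)
V² = 634² = 401956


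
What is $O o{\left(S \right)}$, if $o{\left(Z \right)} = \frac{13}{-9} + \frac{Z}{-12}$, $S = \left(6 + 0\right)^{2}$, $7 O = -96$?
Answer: $\frac{1280}{21} \approx 60.952$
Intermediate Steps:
$O = - \frac{96}{7}$ ($O = \frac{1}{7} \left(-96\right) = - \frac{96}{7} \approx -13.714$)
$S = 36$ ($S = 6^{2} = 36$)
$o{\left(Z \right)} = - \frac{13}{9} - \frac{Z}{12}$ ($o{\left(Z \right)} = 13 \left(- \frac{1}{9}\right) + Z \left(- \frac{1}{12}\right) = - \frac{13}{9} - \frac{Z}{12}$)
$O o{\left(S \right)} = - \frac{96 \left(- \frac{13}{9} - 3\right)}{7} = \left(- \frac{96}{7}\right) \left(- \frac{40}{9}\right) = \frac{1280}{21}$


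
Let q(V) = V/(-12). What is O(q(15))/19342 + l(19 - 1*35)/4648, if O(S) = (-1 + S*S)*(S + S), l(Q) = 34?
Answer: 2604367/359606464 ≈ 0.0072423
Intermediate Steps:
q(V) = -V/12 (q(V) = V*(-1/12) = -V/12)
O(S) = 2*S*(-1 + S**2) (O(S) = (-1 + S**2)*(2*S) = 2*S*(-1 + S**2))
O(q(15))/19342 + l(19 - 1*35)/4648 = (2*(-1/12*15)*(-1 + (-1/12*15)**2))/19342 + 34/4648 = (2*(-5/4)*(-1 + (-5/4)**2))*(1/19342) + 34*(1/4648) = (2*(-5/4)*(-1 + 25/16))*(1/19342) + 17/2324 = (2*(-5/4)*(9/16))*(1/19342) + 17/2324 = -45/32*1/19342 + 17/2324 = -45/618944 + 17/2324 = 2604367/359606464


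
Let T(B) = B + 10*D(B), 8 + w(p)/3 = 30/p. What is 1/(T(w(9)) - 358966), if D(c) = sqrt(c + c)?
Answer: -17949/6443332160 - I*sqrt(7)/6443332160 ≈ -2.7857e-6 - 4.1062e-10*I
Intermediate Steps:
D(c) = sqrt(2)*sqrt(c) (D(c) = sqrt(2*c) = sqrt(2)*sqrt(c))
w(p) = -24 + 90/p (w(p) = -24 + 3*(30/p) = -24 + 90/p)
T(B) = B + 10*sqrt(2)*sqrt(B) (T(B) = B + 10*(sqrt(2)*sqrt(B)) = B + 10*sqrt(2)*sqrt(B))
1/(T(w(9)) - 358966) = 1/(((-24 + 90/9) + 10*sqrt(2)*sqrt(-24 + 90/9)) - 358966) = 1/(((-24 + 90*(1/9)) + 10*sqrt(2)*sqrt(-24 + 90*(1/9))) - 358966) = 1/(((-24 + 10) + 10*sqrt(2)*sqrt(-24 + 10)) - 358966) = 1/((-14 + 10*sqrt(2)*sqrt(-14)) - 358966) = 1/((-14 + 10*sqrt(2)*(I*sqrt(14))) - 358966) = 1/((-14 + 20*I*sqrt(7)) - 358966) = 1/(-358980 + 20*I*sqrt(7))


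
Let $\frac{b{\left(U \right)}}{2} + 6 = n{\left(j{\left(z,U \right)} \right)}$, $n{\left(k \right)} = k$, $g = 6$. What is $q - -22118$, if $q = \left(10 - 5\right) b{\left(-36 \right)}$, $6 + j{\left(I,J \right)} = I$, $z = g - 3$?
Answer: $22028$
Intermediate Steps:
$z = 3$ ($z = 6 - 3 = 3$)
$j{\left(I,J \right)} = -6 + I$
$b{\left(U \right)} = -18$ ($b{\left(U \right)} = -12 + 2 \left(-6 + 3\right) = -12 + 2 \left(-3\right) = -12 - 6 = -18$)
$q = -90$ ($q = \left(10 - 5\right) \left(-18\right) = 5 \left(-18\right) = -90$)
$q - -22118 = -90 - -22118 = -90 + 22118 = 22028$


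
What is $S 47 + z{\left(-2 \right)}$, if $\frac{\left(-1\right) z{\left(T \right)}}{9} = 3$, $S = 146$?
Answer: $6835$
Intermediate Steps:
$z{\left(T \right)} = -27$ ($z{\left(T \right)} = \left(-9\right) 3 = -27$)
$S 47 + z{\left(-2 \right)} = 146 \cdot 47 - 27 = 6862 - 27 = 6835$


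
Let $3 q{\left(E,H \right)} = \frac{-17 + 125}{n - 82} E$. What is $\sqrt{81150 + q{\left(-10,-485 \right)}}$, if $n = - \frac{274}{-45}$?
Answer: $\frac{5 \sqrt{591874521}}{427} \approx 284.88$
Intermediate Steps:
$n = \frac{274}{45}$ ($n = \left(-274\right) \left(- \frac{1}{45}\right) = \frac{274}{45} \approx 6.0889$)
$q{\left(E,H \right)} = - \frac{405 E}{854}$ ($q{\left(E,H \right)} = \frac{\frac{-17 + 125}{\frac{274}{45} - 82} E}{3} = \frac{\frac{108}{- \frac{3416}{45}} E}{3} = \frac{108 \left(- \frac{45}{3416}\right) E}{3} = \frac{\left(- \frac{1215}{854}\right) E}{3} = - \frac{405 E}{854}$)
$\sqrt{81150 + q{\left(-10,-485 \right)}} = \sqrt{81150 - - \frac{2025}{427}} = \sqrt{81150 + \frac{2025}{427}} = \sqrt{\frac{34653075}{427}} = \frac{5 \sqrt{591874521}}{427}$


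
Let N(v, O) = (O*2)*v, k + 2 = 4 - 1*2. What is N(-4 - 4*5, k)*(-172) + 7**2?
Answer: 49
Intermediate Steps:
k = 0 (k = -2 + (4 - 1*2) = -2 + (4 - 2) = -2 + 2 = 0)
N(v, O) = 2*O*v (N(v, O) = (2*O)*v = 2*O*v)
N(-4 - 4*5, k)*(-172) + 7**2 = (2*0*(-4 - 4*5))*(-172) + 7**2 = (2*0*(-4 - 20))*(-172) + 49 = (2*0*(-24))*(-172) + 49 = 0*(-172) + 49 = 0 + 49 = 49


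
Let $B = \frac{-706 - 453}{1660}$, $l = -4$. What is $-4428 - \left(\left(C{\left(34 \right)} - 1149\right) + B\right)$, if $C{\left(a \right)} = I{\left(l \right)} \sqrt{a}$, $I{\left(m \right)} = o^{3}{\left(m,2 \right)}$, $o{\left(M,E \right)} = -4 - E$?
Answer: $- \frac{5441981}{1660} + 216 \sqrt{34} \approx -2018.8$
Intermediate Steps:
$I{\left(m \right)} = -216$ ($I{\left(m \right)} = \left(-4 - 2\right)^{3} = \left(-6\right)^{3} = -216$)
$B = - \frac{1159}{1660}$ ($B = \left(-1159\right) \frac{1}{1660} = - \frac{1159}{1660} \approx -0.69819$)
$C{\left(a \right)} = - 216 \sqrt{a}$
$-4428 - \left(\left(C{\left(34 \right)} - 1149\right) + B\right) = -4428 - \left(\left(- 216 \sqrt{34} - 1149\right) - \frac{1159}{1660}\right) = -4428 - \left(\left(-1149 - 216 \sqrt{34}\right) - \frac{1159}{1660}\right) = -4428 - \left(- \frac{1908499}{1660} - 216 \sqrt{34}\right) = -4428 + \left(\frac{1908499}{1660} + 216 \sqrt{34}\right) = - \frac{5441981}{1660} + 216 \sqrt{34}$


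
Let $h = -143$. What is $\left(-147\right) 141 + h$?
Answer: $-20870$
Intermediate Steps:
$\left(-147\right) 141 + h = \left(-147\right) 141 - 143 = -20727 - 143 = -20870$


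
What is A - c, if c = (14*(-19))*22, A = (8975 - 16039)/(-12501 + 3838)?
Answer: 50702940/8663 ≈ 5852.8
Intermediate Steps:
A = 7064/8663 (A = -7064/(-8663) = -7064*(-1/8663) = 7064/8663 ≈ 0.81542)
c = -5852 (c = -266*22 = -5852)
A - c = 7064/8663 - 1*(-5852) = 7064/8663 + 5852 = 50702940/8663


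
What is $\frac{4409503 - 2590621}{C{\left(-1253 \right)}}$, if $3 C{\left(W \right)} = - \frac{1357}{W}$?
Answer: $\frac{6837177438}{1357} \approx 5.0384 \cdot 10^{6}$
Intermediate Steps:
$C{\left(W \right)} = - \frac{1357}{3 W}$ ($C{\left(W \right)} = \frac{\left(-1357\right) \frac{1}{W}}{3} = - \frac{1357}{3 W}$)
$\frac{4409503 - 2590621}{C{\left(-1253 \right)}} = \frac{4409503 - 2590621}{\left(- \frac{1357}{3}\right) \frac{1}{-1253}} = \frac{4409503 - 2590621}{\left(- \frac{1357}{3}\right) \left(- \frac{1}{1253}\right)} = \frac{1818882}{\frac{1357}{3759}} = 1818882 \cdot \frac{3759}{1357} = \frac{6837177438}{1357}$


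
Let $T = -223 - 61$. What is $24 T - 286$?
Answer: $-7102$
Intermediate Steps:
$T = -284$ ($T = -223 - 61 = -284$)
$24 T - 286 = 24 \left(-284\right) - 286 = -6816 - 286 = -7102$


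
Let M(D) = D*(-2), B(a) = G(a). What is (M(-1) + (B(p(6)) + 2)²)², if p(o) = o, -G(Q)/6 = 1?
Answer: 324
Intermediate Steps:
G(Q) = -6 (G(Q) = -6*1 = -6)
B(a) = -6
M(D) = -2*D
(M(-1) + (B(p(6)) + 2)²)² = (-2*(-1) + (-6 + 2)²)² = (2 + (-4)²)² = (2 + 16)² = 18² = 324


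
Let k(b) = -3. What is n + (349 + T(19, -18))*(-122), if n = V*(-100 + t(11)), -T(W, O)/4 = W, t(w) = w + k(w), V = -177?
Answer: -17022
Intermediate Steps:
t(w) = -3 + w (t(w) = w - 3 = -3 + w)
T(W, O) = -4*W
n = 16284 (n = -177*(-100 + (-3 + 11)) = -177*(-100 + 8) = -177*(-92) = 16284)
n + (349 + T(19, -18))*(-122) = 16284 + (349 - 4*19)*(-122) = 16284 + (349 - 76)*(-122) = 16284 + 273*(-122) = 16284 - 33306 = -17022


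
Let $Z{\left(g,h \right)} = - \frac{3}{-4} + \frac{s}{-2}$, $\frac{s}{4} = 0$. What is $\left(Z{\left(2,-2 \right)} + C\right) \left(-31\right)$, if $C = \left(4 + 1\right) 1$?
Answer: $- \frac{713}{4} \approx -178.25$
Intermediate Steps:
$s = 0$ ($s = 4 \cdot 0 = 0$)
$Z{\left(g,h \right)} = \frac{3}{4}$ ($Z{\left(g,h \right)} = - \frac{3}{-4} + \frac{0}{-2} = \left(-3\right) \left(- \frac{1}{4}\right) + 0 \left(- \frac{1}{2}\right) = \frac{3}{4} + 0 = \frac{3}{4}$)
$C = 5$ ($C = 5 \cdot 1 = 5$)
$\left(Z{\left(2,-2 \right)} + C\right) \left(-31\right) = \left(\frac{3}{4} + 5\right) \left(-31\right) = \frac{23}{4} \left(-31\right) = - \frac{713}{4}$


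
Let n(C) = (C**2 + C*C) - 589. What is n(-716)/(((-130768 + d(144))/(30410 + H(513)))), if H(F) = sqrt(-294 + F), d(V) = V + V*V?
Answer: -15580913215/54944 - 1024723*sqrt(219)/109888 ≈ -2.8372e+5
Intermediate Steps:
d(V) = V + V**2
n(C) = -589 + 2*C**2 (n(C) = (C**2 + C**2) - 589 = 2*C**2 - 589 = -589 + 2*C**2)
n(-716)/(((-130768 + d(144))/(30410 + H(513)))) = (-589 + 2*(-716)**2)/(((-130768 + 144*(1 + 144))/(30410 + sqrt(-294 + 513)))) = (-589 + 2*512656)/(((-130768 + 144*145)/(30410 + sqrt(219)))) = (-589 + 1025312)/(((-130768 + 20880)/(30410 + sqrt(219)))) = 1024723/((-109888/(30410 + sqrt(219)))) = 1024723*(-15205/54944 - sqrt(219)/109888) = -15580913215/54944 - 1024723*sqrt(219)/109888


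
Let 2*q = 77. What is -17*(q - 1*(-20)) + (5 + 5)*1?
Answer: -1969/2 ≈ -984.50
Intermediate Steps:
q = 77/2 (q = (1/2)*77 = 77/2 ≈ 38.500)
-17*(q - 1*(-20)) + (5 + 5)*1 = -17*(77/2 - 1*(-20)) + (5 + 5)*1 = -17*(77/2 + 20) + 10*1 = -17*117/2 + 10 = -1989/2 + 10 = -1969/2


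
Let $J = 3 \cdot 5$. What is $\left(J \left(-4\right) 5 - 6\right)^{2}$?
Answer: $93636$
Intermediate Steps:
$J = 15$
$\left(J \left(-4\right) 5 - 6\right)^{2} = \left(15 \left(-4\right) 5 - 6\right)^{2} = \left(\left(-60\right) 5 - 6\right)^{2} = \left(-300 - 6\right)^{2} = \left(-306\right)^{2} = 93636$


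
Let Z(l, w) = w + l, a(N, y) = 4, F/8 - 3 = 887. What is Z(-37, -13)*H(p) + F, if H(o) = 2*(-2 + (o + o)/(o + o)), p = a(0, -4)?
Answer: 7220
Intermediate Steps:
F = 7120 (F = 24 + 8*887 = 24 + 7096 = 7120)
p = 4
Z(l, w) = l + w
H(o) = -2 (H(o) = 2*(-2 + (2*o)/((2*o))) = 2*(-2 + (2*o)*(1/(2*o))) = 2*(-2 + 1) = 2*(-1) = -2)
Z(-37, -13)*H(p) + F = (-37 - 13)*(-2) + 7120 = -50*(-2) + 7120 = 100 + 7120 = 7220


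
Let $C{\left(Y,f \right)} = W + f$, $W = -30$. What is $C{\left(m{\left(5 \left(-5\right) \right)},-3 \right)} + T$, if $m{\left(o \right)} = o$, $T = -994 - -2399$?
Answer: $1372$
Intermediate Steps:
$T = 1405$ ($T = -994 + 2399 = 1405$)
$C{\left(Y,f \right)} = -30 + f$
$C{\left(m{\left(5 \left(-5\right) \right)},-3 \right)} + T = \left(-30 - 3\right) + 1405 = -33 + 1405 = 1372$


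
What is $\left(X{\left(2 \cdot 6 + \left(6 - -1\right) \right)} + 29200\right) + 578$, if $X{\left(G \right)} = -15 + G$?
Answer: $29782$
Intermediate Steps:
$\left(X{\left(2 \cdot 6 + \left(6 - -1\right) \right)} + 29200\right) + 578 = \left(\left(-15 + \left(2 \cdot 6 + \left(6 - -1\right)\right)\right) + 29200\right) + 578 = \left(\left(-15 + \left(12 + \left(6 + 1\right)\right)\right) + 29200\right) + 578 = \left(\left(-15 + \left(12 + 7\right)\right) + 29200\right) + 578 = \left(\left(-15 + 19\right) + 29200\right) + 578 = \left(4 + 29200\right) + 578 = 29204 + 578 = 29782$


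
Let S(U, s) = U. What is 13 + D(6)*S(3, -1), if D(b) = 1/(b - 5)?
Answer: 16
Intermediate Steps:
D(b) = 1/(-5 + b)
13 + D(6)*S(3, -1) = 13 + 3/(-5 + 6) = 13 + 3/1 = 13 + 1*3 = 13 + 3 = 16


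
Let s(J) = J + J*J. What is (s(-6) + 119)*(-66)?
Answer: -9834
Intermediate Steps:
s(J) = J + J**2
(s(-6) + 119)*(-66) = (-6*(1 - 6) + 119)*(-66) = (-6*(-5) + 119)*(-66) = (30 + 119)*(-66) = 149*(-66) = -9834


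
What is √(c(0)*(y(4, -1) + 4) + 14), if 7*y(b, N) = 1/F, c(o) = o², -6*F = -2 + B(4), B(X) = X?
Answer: √14 ≈ 3.7417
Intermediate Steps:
F = -⅓ (F = -(-2 + 4)/6 = -⅙*2 = -⅓ ≈ -0.33333)
y(b, N) = -3/7 (y(b, N) = 1/(7*(-⅓)) = (⅐)*(-3) = -3/7)
√(c(0)*(y(4, -1) + 4) + 14) = √(0²*(-3/7 + 4) + 14) = √(0*(25/7) + 14) = √(0 + 14) = √14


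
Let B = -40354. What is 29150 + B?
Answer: -11204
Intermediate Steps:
29150 + B = 29150 - 40354 = -11204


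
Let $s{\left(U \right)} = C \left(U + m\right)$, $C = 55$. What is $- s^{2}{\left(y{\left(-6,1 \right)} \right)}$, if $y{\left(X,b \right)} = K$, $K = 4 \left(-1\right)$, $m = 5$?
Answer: $-3025$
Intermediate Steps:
$K = -4$
$y{\left(X,b \right)} = -4$
$s{\left(U \right)} = 275 + 55 U$ ($s{\left(U \right)} = 55 \left(U + 5\right) = 55 \left(5 + U\right) = 275 + 55 U$)
$- s^{2}{\left(y{\left(-6,1 \right)} \right)} = - \left(275 + 55 \left(-4\right)\right)^{2} = - \left(275 - 220\right)^{2} = - 55^{2} = \left(-1\right) 3025 = -3025$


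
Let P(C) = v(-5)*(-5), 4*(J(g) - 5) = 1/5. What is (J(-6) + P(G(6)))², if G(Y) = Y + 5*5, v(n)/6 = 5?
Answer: 8404201/400 ≈ 21011.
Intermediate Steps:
v(n) = 30 (v(n) = 6*5 = 30)
J(g) = 101/20 (J(g) = 5 + (¼)/5 = 5 + (¼)*(⅕) = 5 + 1/20 = 101/20)
G(Y) = 25 + Y (G(Y) = Y + 25 = 25 + Y)
P(C) = -150 (P(C) = 30*(-5) = -150)
(J(-6) + P(G(6)))² = (101/20 - 150)² = (-2899/20)² = 8404201/400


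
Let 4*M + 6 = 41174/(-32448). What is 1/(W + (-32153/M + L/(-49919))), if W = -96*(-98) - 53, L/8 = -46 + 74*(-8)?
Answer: 535181599/14475864006981 ≈ 3.6971e-5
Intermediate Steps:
M = -117931/64896 (M = -3/2 + (41174/(-32448))/4 = -3/2 + (41174*(-1/32448))/4 = -3/2 + (¼)*(-20587/16224) = -3/2 - 20587/64896 = -117931/64896 ≈ -1.8172)
L = -5104 (L = 8*(-46 + 74*(-8)) = 8*(-46 - 592) = 8*(-638) = -5104)
W = 9355 (W = 9408 - 53 = 9355)
1/(W + (-32153/M + L/(-49919))) = 1/(9355 + (-32153/(-117931/64896) - 5104/(-49919))) = 1/(9355 + (-32153*(-64896/117931) - 5104*(-1/49919))) = 1/(9355 + (189691008/10721 + 5104/49919)) = 1/(9355 + 9469240148336/535181599) = 1/(14475864006981/535181599) = 535181599/14475864006981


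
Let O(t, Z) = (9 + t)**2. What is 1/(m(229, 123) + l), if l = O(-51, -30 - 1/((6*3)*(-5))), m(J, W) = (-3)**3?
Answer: 1/1737 ≈ 0.00057571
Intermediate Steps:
m(J, W) = -27
l = 1764 (l = (9 - 51)**2 = (-42)**2 = 1764)
1/(m(229, 123) + l) = 1/(-27 + 1764) = 1/1737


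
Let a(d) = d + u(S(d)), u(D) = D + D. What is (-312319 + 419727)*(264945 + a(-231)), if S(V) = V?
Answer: 28382778816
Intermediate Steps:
u(D) = 2*D
a(d) = 3*d (a(d) = d + 2*d = 3*d)
(-312319 + 419727)*(264945 + a(-231)) = (-312319 + 419727)*(264945 + 3*(-231)) = 107408*(264945 - 693) = 107408*264252 = 28382778816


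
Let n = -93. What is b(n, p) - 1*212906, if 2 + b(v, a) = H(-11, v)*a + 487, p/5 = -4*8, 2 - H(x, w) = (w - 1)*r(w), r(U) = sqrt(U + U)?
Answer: -212741 - 15040*I*sqrt(186) ≈ -2.1274e+5 - 2.0512e+5*I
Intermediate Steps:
r(U) = sqrt(2)*sqrt(U) (r(U) = sqrt(2*U) = sqrt(2)*sqrt(U))
H(x, w) = 2 - sqrt(2)*sqrt(w)*(-1 + w) (H(x, w) = 2 - (w - 1)*sqrt(2)*sqrt(w) = 2 - (-1 + w)*sqrt(2)*sqrt(w) = 2 - sqrt(2)*sqrt(w)*(-1 + w))
p = -160 (p = 5*(-4*8) = 5*(-32) = -160)
b(v, a) = 485 + a*(2 + sqrt(2)*sqrt(v) - sqrt(2)*v**(3/2)) (b(v, a) = -2 + ((2 + sqrt(2)*sqrt(v) - sqrt(2)*v**(3/2))*a + 487) = -2 + (a*(2 + sqrt(2)*sqrt(v) - sqrt(2)*v**(3/2)) + 487) = -2 + (487 + a*(2 + sqrt(2)*sqrt(v) - sqrt(2)*v**(3/2))) = 485 + a*(2 + sqrt(2)*sqrt(v) - sqrt(2)*v**(3/2)))
b(n, p) - 1*212906 = (485 - 160*(2 + sqrt(2)*sqrt(-93) - sqrt(2)*(-93)**(3/2))) - 1*212906 = (485 - 160*(2 + sqrt(2)*(I*sqrt(93)) - sqrt(2)*(-93*I*sqrt(93)))) - 212906 = (485 - 160*(2 + I*sqrt(186) + 93*I*sqrt(186))) - 212906 = (485 - 160*(2 + 94*I*sqrt(186))) - 212906 = (485 + (-320 - 15040*I*sqrt(186))) - 212906 = (165 - 15040*I*sqrt(186)) - 212906 = -212741 - 15040*I*sqrt(186)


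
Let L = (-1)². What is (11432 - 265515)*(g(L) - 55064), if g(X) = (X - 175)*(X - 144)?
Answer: 7668733106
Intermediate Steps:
L = 1
g(X) = (-175 + X)*(-144 + X)
(11432 - 265515)*(g(L) - 55064) = (11432 - 265515)*((25200 + 1² - 319*1) - 55064) = -254083*((25200 + 1 - 319) - 55064) = -254083*(24882 - 55064) = -254083*(-30182) = 7668733106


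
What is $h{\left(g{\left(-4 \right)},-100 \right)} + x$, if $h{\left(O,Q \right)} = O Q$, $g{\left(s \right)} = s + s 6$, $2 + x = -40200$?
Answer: $-37402$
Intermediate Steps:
$x = -40202$ ($x = -2 - 40200 = -40202$)
$g{\left(s \right)} = 7 s$ ($g{\left(s \right)} = s + 6 s = 7 s$)
$h{\left(g{\left(-4 \right)},-100 \right)} + x = 7 \left(-4\right) \left(-100\right) - 40202 = \left(-28\right) \left(-100\right) - 40202 = 2800 - 40202 = -37402$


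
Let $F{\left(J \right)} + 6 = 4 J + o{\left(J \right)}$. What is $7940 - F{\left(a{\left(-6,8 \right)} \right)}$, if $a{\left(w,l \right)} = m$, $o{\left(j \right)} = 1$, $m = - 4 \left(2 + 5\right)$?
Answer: $8057$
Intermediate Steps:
$m = -28$ ($m = \left(-4\right) 7 = -28$)
$a{\left(w,l \right)} = -28$
$F{\left(J \right)} = -5 + 4 J$ ($F{\left(J \right)} = -6 + \left(4 J + 1\right) = -6 + \left(1 + 4 J\right) = -5 + 4 J$)
$7940 - F{\left(a{\left(-6,8 \right)} \right)} = 7940 - \left(-5 + 4 \left(-28\right)\right) = 7940 - \left(-5 - 112\right) = 7940 - -117 = 7940 + 117 = 8057$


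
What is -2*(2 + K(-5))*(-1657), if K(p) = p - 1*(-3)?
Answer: 0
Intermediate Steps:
K(p) = 3 + p (K(p) = p + 3 = 3 + p)
-2*(2 + K(-5))*(-1657) = -2*(2 + (3 - 5))*(-1657) = -2*(2 - 2)*(-1657) = -2*0*(-1657) = 0*(-1657) = 0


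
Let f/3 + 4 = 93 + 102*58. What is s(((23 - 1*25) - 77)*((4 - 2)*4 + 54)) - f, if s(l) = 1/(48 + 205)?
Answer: -4557794/253 ≈ -18015.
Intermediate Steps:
f = 18015 (f = -12 + 3*(93 + 102*58) = -12 + 3*(93 + 5916) = -12 + 3*6009 = -12 + 18027 = 18015)
s(l) = 1/253
s(((23 - 1*25) - 77)*((4 - 2)*4 + 54)) - f = 1/253 - 1*18015 = 1/253 - 18015 = -4557794/253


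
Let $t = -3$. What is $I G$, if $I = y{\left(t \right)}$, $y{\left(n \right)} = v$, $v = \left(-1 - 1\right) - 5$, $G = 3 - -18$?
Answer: $-147$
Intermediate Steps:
$G = 21$ ($G = 3 + 18 = 21$)
$v = -7$ ($v = -2 - 5 = -7$)
$y{\left(n \right)} = -7$
$I = -7$
$I G = \left(-7\right) 21 = -147$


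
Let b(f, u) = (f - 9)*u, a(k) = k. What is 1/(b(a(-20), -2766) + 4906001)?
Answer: 1/4986215 ≈ 2.0055e-7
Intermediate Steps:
b(f, u) = u*(-9 + f) (b(f, u) = (-9 + f)*u = u*(-9 + f))
1/(b(a(-20), -2766) + 4906001) = 1/(-2766*(-9 - 20) + 4906001) = 1/(-2766*(-29) + 4906001) = 1/(80214 + 4906001) = 1/4986215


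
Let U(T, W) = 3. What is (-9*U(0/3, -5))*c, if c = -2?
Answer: 54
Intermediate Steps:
(-9*U(0/3, -5))*c = -9*3*(-2) = -27*(-2) = 54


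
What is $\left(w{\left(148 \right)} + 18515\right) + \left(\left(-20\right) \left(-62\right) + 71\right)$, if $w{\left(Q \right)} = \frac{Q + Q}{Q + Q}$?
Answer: $19827$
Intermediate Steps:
$w{\left(Q \right)} = 1$ ($w{\left(Q \right)} = \frac{2 Q}{2 Q} = 2 Q \frac{1}{2 Q} = 1$)
$\left(w{\left(148 \right)} + 18515\right) + \left(\left(-20\right) \left(-62\right) + 71\right) = \left(1 + 18515\right) + \left(\left(-20\right) \left(-62\right) + 71\right) = 18516 + \left(1240 + 71\right) = 18516 + 1311 = 19827$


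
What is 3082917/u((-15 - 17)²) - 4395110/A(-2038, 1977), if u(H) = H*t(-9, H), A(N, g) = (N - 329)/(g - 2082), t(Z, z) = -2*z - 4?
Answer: -35914999536257/184209408 ≈ -1.9497e+5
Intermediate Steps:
t(Z, z) = -4 - 2*z
A(N, g) = (-329 + N)/(-2082 + g)
u(H) = H*(-4 - 2*H)
3082917/u((-15 - 17)²) - 4395110/A(-2038, 1977) = 3082917/((-2*(-15 - 17)²*(2 + (-15 - 17)²))) - 4395110*(-2082 + 1977)/(-329 - 2038) = 3082917/((-2*(-32)²*(2 + (-32)²))) - 4395110/(-2367/(-105)) = 3082917/((-2*1024*(2 + 1024))) - 4395110/((-1/105*(-2367))) = 3082917/((-2*1024*1026)) - 4395110/789/35 = 3082917/(-2101248) - 4395110*35/789 = 3082917*(-1/2101248) - 153828850/789 = -1027639/700416 - 153828850/789 = -35914999536257/184209408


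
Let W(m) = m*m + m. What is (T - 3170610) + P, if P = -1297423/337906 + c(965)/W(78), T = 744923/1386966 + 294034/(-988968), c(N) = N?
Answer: -62884911814488778622062577/19833673495895976444 ≈ -3.1706e+6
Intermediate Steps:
T = 27407487385/114305415924 (T = 744923*(1/1386966) + 294034*(-1/988968) = 744923/1386966 - 147017/494484 = 27407487385/114305415924 ≈ 0.23977)
W(m) = m + m² (W(m) = m² + m = m + m²)
P = -1917160309/520544193 (P = -1297423/337906 + 965/((78*(1 + 78))) = -1297423*1/337906 + 965/((78*79)) = -1297423/337906 + 965/6162 = -1917160309/520544193 ≈ -3.6830)
(T - 3170610) + P = (27407487385/114305415924 - 3170610) - 1917160309/520544193 = -362417867375306255/114305415924 - 1917160309/520544193 = -62884911814488778622062577/19833673495895976444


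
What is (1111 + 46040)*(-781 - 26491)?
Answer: -1285902072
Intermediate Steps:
(1111 + 46040)*(-781 - 26491) = 47151*(-27272) = -1285902072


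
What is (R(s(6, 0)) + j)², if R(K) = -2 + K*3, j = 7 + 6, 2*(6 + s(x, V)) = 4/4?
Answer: 121/4 ≈ 30.250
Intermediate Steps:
s(x, V) = -11/2 (s(x, V) = -6 + (4/4)/2 = -6 + (4*(¼))/2 = -6 + (½)*1 = -6 + ½ = -11/2)
j = 13
R(K) = -2 + 3*K
(R(s(6, 0)) + j)² = ((-2 + 3*(-11/2)) + 13)² = ((-2 - 33/2) + 13)² = (-37/2 + 13)² = (-11/2)² = 121/4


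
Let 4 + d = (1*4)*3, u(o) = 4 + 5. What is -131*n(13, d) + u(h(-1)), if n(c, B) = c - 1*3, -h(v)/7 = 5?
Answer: -1301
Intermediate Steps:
h(v) = -35 (h(v) = -7*5 = -35)
u(o) = 9
d = 8 (d = -4 + (1*4)*3 = -4 + 4*3 = -4 + 12 = 8)
n(c, B) = -3 + c (n(c, B) = c - 3 = -3 + c)
-131*n(13, d) + u(h(-1)) = -131*(-3 + 13) + 9 = -131*10 + 9 = -1310 + 9 = -1301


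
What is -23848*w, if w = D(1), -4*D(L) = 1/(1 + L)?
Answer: 2981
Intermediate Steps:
D(L) = -1/(4*(1 + L))
w = -⅛ (w = -1/(4 + 4*1) = -1/(4 + 4) = -1/8 = -1*⅛ = -⅛ ≈ -0.12500)
-23848*w = -23848*(-⅛) = 2981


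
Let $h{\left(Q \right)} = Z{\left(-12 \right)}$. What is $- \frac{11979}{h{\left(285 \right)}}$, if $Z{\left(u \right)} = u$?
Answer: $\frac{3993}{4} \approx 998.25$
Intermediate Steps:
$h{\left(Q \right)} = -12$
$- \frac{11979}{h{\left(285 \right)}} = - \frac{11979}{-12} = \left(-11979\right) \left(- \frac{1}{12}\right) = \frac{3993}{4}$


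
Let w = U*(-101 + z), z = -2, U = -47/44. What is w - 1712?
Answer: -70487/44 ≈ -1602.0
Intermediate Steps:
U = -47/44 (U = -47*1/44 = -47/44 ≈ -1.0682)
w = 4841/44 (w = -47*(-101 - 2)/44 = -47/44*(-103) = 4841/44 ≈ 110.02)
w - 1712 = 4841/44 - 1712 = -70487/44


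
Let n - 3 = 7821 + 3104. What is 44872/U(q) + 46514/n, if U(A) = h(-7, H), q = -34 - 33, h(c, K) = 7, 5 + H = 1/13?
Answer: 245343407/38248 ≈ 6414.5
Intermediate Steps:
H = -64/13 (H = -5 + 1/13 = -64/13 ≈ -4.9231)
n = 10928 (n = 3 + (7821 + 3104) = 3 + 10925 = 10928)
q = -67
U(A) = 7
44872/U(q) + 46514/n = 44872/7 + 46514/10928 = 44872*(⅐) + 46514*(1/10928) = 44872/7 + 23257/5464 = 245343407/38248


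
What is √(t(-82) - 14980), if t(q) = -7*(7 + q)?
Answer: 7*I*√295 ≈ 120.23*I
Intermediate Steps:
t(q) = -49 - 7*q
√(t(-82) - 14980) = √((-49 - 7*(-82)) - 14980) = √((-49 + 574) - 14980) = √(525 - 14980) = √(-14455) = 7*I*√295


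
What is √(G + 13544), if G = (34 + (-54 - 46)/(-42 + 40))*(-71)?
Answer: 2*√1895 ≈ 87.063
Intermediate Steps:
G = -5964 (G = (34 - 100/(-2))*(-71) = (34 - 100*(-½))*(-71) = (34 + 50)*(-71) = 84*(-71) = -5964)
√(G + 13544) = √(-5964 + 13544) = √7580 = 2*√1895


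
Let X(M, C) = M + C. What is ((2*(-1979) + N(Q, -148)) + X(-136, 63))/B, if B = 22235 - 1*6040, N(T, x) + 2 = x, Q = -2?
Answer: -4181/16195 ≈ -0.25817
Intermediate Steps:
N(T, x) = -2 + x
B = 16195 (B = 22235 - 6040 = 16195)
X(M, C) = C + M
((2*(-1979) + N(Q, -148)) + X(-136, 63))/B = ((2*(-1979) + (-2 - 148)) + (63 - 136))/16195 = ((-3958 - 150) - 73)*(1/16195) = (-4108 - 73)*(1/16195) = -4181*1/16195 = -4181/16195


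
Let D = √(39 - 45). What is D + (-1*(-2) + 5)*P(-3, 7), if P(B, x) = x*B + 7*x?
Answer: 196 + I*√6 ≈ 196.0 + 2.4495*I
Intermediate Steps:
P(B, x) = 7*x + B*x (P(B, x) = B*x + 7*x = 7*x + B*x)
D = I*√6 (D = √(-6) = I*√6 ≈ 2.4495*I)
D + (-1*(-2) + 5)*P(-3, 7) = I*√6 + (-1*(-2) + 5)*(7*(7 - 3)) = I*√6 + (2 + 5)*(7*4) = I*√6 + 7*28 = I*√6 + 196 = 196 + I*√6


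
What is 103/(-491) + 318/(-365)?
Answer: -193733/179215 ≈ -1.0810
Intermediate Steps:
103/(-491) + 318/(-365) = 103*(-1/491) + 318*(-1/365) = -103/491 - 318/365 = -193733/179215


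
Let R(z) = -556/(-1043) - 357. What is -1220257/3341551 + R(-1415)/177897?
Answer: -227656874042792/620013329871621 ≈ -0.36718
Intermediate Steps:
R(z) = -371795/1043 (R(z) = -556*(-1/1043) - 357 = 556/1043 - 357 = -371795/1043)
-1220257/3341551 + R(-1415)/177897 = -1220257/3341551 - 371795/1043/177897 = -1220257*1/3341551 - 371795/1043*1/177897 = -1220257/3341551 - 371795/185546571 = -227656874042792/620013329871621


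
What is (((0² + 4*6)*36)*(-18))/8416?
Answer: -486/263 ≈ -1.8479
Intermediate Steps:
(((0² + 4*6)*36)*(-18))/8416 = (((0 + 24)*36)*(-18))*(1/8416) = ((24*36)*(-18))*(1/8416) = (864*(-18))*(1/8416) = -15552*1/8416 = -486/263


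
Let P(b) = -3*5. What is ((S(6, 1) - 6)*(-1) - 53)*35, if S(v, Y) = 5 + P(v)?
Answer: -1295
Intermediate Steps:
P(b) = -15
S(v, Y) = -10 (S(v, Y) = 5 - 15 = -10)
((S(6, 1) - 6)*(-1) - 53)*35 = ((-10 - 6)*(-1) - 53)*35 = (-16*(-1) - 53)*35 = (16 - 53)*35 = -37*35 = -1295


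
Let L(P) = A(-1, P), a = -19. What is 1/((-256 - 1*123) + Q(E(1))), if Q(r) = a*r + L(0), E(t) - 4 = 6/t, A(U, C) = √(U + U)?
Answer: -569/323763 - I*√2/323763 ≈ -0.0017575 - 4.368e-6*I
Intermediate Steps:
A(U, C) = √2*√U (A(U, C) = √(2*U) = √2*√U)
L(P) = I*√2 (L(P) = √2*√(-1) = √2*I = I*√2)
E(t) = 4 + 6/t
Q(r) = -19*r + I*√2
1/((-256 - 1*123) + Q(E(1))) = 1/((-256 - 1*123) + (-19*(4 + 6/1) + I*√2)) = 1/((-256 - 123) + (-19*(4 + 6*1) + I*√2)) = 1/(-379 + (-19*(4 + 6) + I*√2)) = 1/(-379 + (-19*10 + I*√2)) = 1/(-379 + (-190 + I*√2)) = 1/(-569 + I*√2)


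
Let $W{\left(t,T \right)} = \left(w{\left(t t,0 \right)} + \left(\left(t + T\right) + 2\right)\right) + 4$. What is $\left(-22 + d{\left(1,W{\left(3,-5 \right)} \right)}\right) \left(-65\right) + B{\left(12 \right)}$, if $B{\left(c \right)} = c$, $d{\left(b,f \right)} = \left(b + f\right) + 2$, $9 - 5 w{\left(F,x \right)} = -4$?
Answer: $818$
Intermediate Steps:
$w{\left(F,x \right)} = \frac{13}{5}$ ($w{\left(F,x \right)} = \frac{9}{5} - - \frac{4}{5} = \frac{9}{5} + \frac{4}{5} = \frac{13}{5}$)
$W{\left(t,T \right)} = \frac{43}{5} + T + t$ ($W{\left(t,T \right)} = \left(\frac{13}{5} + \left(\left(t + T\right) + 2\right)\right) + 4 = \left(\frac{13}{5} + \left(\left(T + t\right) + 2\right)\right) + 4 = \left(\frac{13}{5} + \left(2 + T + t\right)\right) + 4 = \left(\frac{23}{5} + T + t\right) + 4 = \frac{43}{5} + T + t$)
$d{\left(b,f \right)} = 2 + b + f$
$\left(-22 + d{\left(1,W{\left(3,-5 \right)} \right)}\right) \left(-65\right) + B{\left(12 \right)} = \left(-22 + \left(2 + 1 + \left(\frac{43}{5} - 5 + 3\right)\right)\right) \left(-65\right) + 12 = \left(-22 + \left(2 + 1 + \frac{33}{5}\right)\right) \left(-65\right) + 12 = \left(-22 + \frac{48}{5}\right) \left(-65\right) + 12 = \left(- \frac{62}{5}\right) \left(-65\right) + 12 = 806 + 12 = 818$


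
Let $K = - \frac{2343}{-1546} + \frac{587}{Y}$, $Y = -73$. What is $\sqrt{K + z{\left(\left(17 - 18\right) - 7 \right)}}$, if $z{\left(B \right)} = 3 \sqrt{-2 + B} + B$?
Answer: $\frac{\sqrt{-185011166566 + 38210784492 i \sqrt{10}}}{112858} \approx 1.1882 + 3.9922 i$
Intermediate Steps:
$K = - \frac{736463}{112858}$ ($K = - \frac{2343}{-1546} + \frac{587}{-73} = \left(-2343\right) \left(- \frac{1}{1546}\right) + 587 \left(- \frac{1}{73}\right) = \frac{2343}{1546} - \frac{587}{73} = - \frac{736463}{112858} \approx -6.5256$)
$z{\left(B \right)} = B + 3 \sqrt{-2 + B}$
$\sqrt{K + z{\left(\left(17 - 18\right) - 7 \right)}} = \sqrt{- \frac{736463}{112858} + \left(\left(\left(17 - 18\right) - 7\right) + 3 \sqrt{-2 + \left(\left(17 - 18\right) - 7\right)}\right)} = \sqrt{- \frac{736463}{112858} + \left(\left(-1 - 7\right) + 3 \sqrt{-2 - 8}\right)} = \sqrt{- \frac{736463}{112858} - \left(8 - 3 \sqrt{-2 - 8}\right)} = \sqrt{- \frac{736463}{112858} - \left(8 - 3 \sqrt{-10}\right)} = \sqrt{- \frac{736463}{112858} - \left(8 - 3 i \sqrt{10}\right)} = \sqrt{- \frac{1639327}{112858} + 3 i \sqrt{10}}$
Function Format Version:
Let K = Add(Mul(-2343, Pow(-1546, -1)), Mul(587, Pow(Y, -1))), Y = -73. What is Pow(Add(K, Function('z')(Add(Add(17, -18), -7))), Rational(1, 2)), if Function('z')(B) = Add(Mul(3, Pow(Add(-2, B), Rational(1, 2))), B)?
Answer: Mul(Rational(1, 112858), Pow(Add(-185011166566, Mul(38210784492, I, Pow(10, Rational(1, 2)))), Rational(1, 2))) ≈ Add(1.1882, Mul(3.9922, I))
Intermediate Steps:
K = Rational(-736463, 112858) (K = Add(Mul(-2343, Pow(-1546, -1)), Mul(587, Pow(-73, -1))) = Add(Mul(-2343, Rational(-1, 1546)), Mul(587, Rational(-1, 73))) = Add(Rational(2343, 1546), Rational(-587, 73)) = Rational(-736463, 112858) ≈ -6.5256)
Function('z')(B) = Add(B, Mul(3, Pow(Add(-2, B), Rational(1, 2))))
Pow(Add(K, Function('z')(Add(Add(17, -18), -7))), Rational(1, 2)) = Pow(Add(Rational(-736463, 112858), Add(Add(Add(17, -18), -7), Mul(3, Pow(Add(-2, Add(Add(17, -18), -7)), Rational(1, 2))))), Rational(1, 2)) = Pow(Add(Rational(-736463, 112858), Add(Add(-1, -7), Mul(3, Pow(Add(-2, Add(-1, -7)), Rational(1, 2))))), Rational(1, 2)) = Pow(Add(Rational(-736463, 112858), Add(-8, Mul(3, Pow(Add(-2, -8), Rational(1, 2))))), Rational(1, 2)) = Pow(Add(Rational(-736463, 112858), Add(-8, Mul(3, Pow(-10, Rational(1, 2))))), Rational(1, 2)) = Pow(Add(Rational(-736463, 112858), Add(-8, Mul(3, Mul(I, Pow(10, Rational(1, 2)))))), Rational(1, 2)) = Pow(Add(Rational(-736463, 112858), Add(-8, Mul(3, I, Pow(10, Rational(1, 2))))), Rational(1, 2)) = Pow(Add(Rational(-1639327, 112858), Mul(3, I, Pow(10, Rational(1, 2)))), Rational(1, 2))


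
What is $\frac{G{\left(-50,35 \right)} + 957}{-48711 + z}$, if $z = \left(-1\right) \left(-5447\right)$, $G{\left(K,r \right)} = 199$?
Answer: $- \frac{289}{10816} \approx -0.02672$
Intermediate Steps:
$z = 5447$
$\frac{G{\left(-50,35 \right)} + 957}{-48711 + z} = \frac{199 + 957}{-48711 + 5447} = \frac{1156}{-43264} = 1156 \left(- \frac{1}{43264}\right) = - \frac{289}{10816}$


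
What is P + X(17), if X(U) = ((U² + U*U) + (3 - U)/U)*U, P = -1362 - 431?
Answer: 8019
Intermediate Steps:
P = -1793
X(U) = U*(2*U² + (3 - U)/U) (X(U) = ((U² + U²) + (3 - U)/U)*U = (2*U² + (3 - U)/U)*U = U*(2*U² + (3 - U)/U))
P + X(17) = -1793 + (3 - 1*17 + 2*17³) = -1793 + (3 - 17 + 2*4913) = -1793 + (3 - 17 + 9826) = -1793 + 9812 = 8019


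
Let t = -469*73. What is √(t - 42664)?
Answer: I*√76901 ≈ 277.31*I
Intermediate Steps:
t = -34237
√(t - 42664) = √(-34237 - 42664) = √(-76901) = I*√76901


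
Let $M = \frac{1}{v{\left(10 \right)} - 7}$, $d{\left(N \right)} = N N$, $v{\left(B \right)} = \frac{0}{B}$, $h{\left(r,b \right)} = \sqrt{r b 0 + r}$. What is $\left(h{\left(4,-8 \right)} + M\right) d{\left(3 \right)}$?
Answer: $\frac{117}{7} \approx 16.714$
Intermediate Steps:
$h{\left(r,b \right)} = \sqrt{r}$ ($h{\left(r,b \right)} = \sqrt{b r 0 + r} = \sqrt{0 + r} = \sqrt{r}$)
$v{\left(B \right)} = 0$
$d{\left(N \right)} = N^{2}$
$M = - \frac{1}{7}$ ($M = \frac{1}{0 - 7} = \frac{1}{-7} = - \frac{1}{7} \approx -0.14286$)
$\left(h{\left(4,-8 \right)} + M\right) d{\left(3 \right)} = \left(\sqrt{4} - \frac{1}{7}\right) 3^{2} = \left(2 - \frac{1}{7}\right) 9 = \frac{13}{7} \cdot 9 = \frac{117}{7}$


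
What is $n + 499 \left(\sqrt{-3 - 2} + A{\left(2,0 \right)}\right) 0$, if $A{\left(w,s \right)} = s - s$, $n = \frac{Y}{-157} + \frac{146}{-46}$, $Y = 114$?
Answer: $- \frac{14083}{3611} \approx -3.9$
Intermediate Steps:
$n = - \frac{14083}{3611}$ ($n = \frac{114}{-157} + \frac{146}{-46} = 114 \left(- \frac{1}{157}\right) + 146 \left(- \frac{1}{46}\right) = - \frac{114}{157} - \frac{73}{23} = - \frac{14083}{3611} \approx -3.9$)
$A{\left(w,s \right)} = 0$
$n + 499 \left(\sqrt{-3 - 2} + A{\left(2,0 \right)}\right) 0 = - \frac{14083}{3611} + 499 \left(\sqrt{-3 - 2} + 0\right) 0 = - \frac{14083}{3611} + 499 \left(\sqrt{-5} + 0\right) 0 = - \frac{14083}{3611} + 499 \left(i \sqrt{5} + 0\right) 0 = - \frac{14083}{3611} + 499 i \sqrt{5} \cdot 0 = - \frac{14083}{3611} + 499 \cdot 0 = - \frac{14083}{3611} + 0 = - \frac{14083}{3611}$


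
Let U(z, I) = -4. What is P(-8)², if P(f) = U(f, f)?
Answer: 16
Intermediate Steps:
P(f) = -4
P(-8)² = (-4)² = 16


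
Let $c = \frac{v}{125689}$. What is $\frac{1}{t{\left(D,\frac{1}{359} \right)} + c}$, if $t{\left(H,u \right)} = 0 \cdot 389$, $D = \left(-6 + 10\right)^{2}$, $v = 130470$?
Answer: $\frac{125689}{130470} \approx 0.96336$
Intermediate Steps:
$D = 16$ ($D = 4^{2} = 16$)
$t{\left(H,u \right)} = 0$
$c = \frac{130470}{125689} \approx 1.038$
$\frac{1}{t{\left(D,\frac{1}{359} \right)} + c} = \frac{1}{0 + \frac{130470}{125689}} = \frac{1}{\frac{130470}{125689}} = \frac{125689}{130470}$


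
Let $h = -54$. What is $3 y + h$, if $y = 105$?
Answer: $261$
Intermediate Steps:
$3 y + h = 3 \cdot 105 - 54 = 315 - 54 = 261$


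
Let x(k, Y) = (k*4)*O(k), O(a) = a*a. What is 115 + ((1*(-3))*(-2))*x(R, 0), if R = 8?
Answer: 12403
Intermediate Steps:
O(a) = a**2
x(k, Y) = 4*k**3 (x(k, Y) = (k*4)*k**2 = (4*k)*k**2 = 4*k**3)
115 + ((1*(-3))*(-2))*x(R, 0) = 115 + ((1*(-3))*(-2))*(4*8**3) = 115 + (-3*(-2))*(4*512) = 115 + 6*2048 = 115 + 12288 = 12403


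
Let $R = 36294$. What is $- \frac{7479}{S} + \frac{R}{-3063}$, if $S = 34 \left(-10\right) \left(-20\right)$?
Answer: $- \frac{89902459}{6942800} \approx -12.949$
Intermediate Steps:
$S = 6800$ ($S = \left(-340\right) \left(-20\right) = 6800$)
$- \frac{7479}{S} + \frac{R}{-3063} = - \frac{7479}{6800} + \frac{36294}{-3063} = \left(-7479\right) \frac{1}{6800} + 36294 \left(- \frac{1}{3063}\right) = - \frac{7479}{6800} - \frac{12098}{1021} = - \frac{89902459}{6942800}$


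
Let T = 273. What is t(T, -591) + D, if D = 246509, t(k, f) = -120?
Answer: 246389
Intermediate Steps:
t(T, -591) + D = -120 + 246509 = 246389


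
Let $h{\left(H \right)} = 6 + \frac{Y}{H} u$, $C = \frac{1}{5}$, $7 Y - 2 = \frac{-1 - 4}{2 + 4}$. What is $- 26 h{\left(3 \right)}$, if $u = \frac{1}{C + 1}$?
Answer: $- \frac{8489}{54} \approx -157.2$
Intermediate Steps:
$Y = \frac{1}{6}$ ($Y = \frac{2}{7} + \frac{\left(-1 - 4\right) \frac{1}{2 + 4}}{7} = \frac{2}{7} + \frac{\left(-5\right) \frac{1}{6}}{7} = \frac{2}{7} + \frac{1}{7} \left(- \frac{5}{6}\right) = \frac{2}{7} - \frac{5}{42} = \frac{1}{6} \approx 0.16667$)
$C = \frac{1}{5} \approx 0.2$
$u = \frac{5}{6}$ ($u = \frac{1}{\frac{1}{5} + 1} = \frac{1}{\frac{6}{5}} = \frac{5}{6} \approx 0.83333$)
$h{\left(H \right)} = 6 + \frac{5}{36 H}$ ($h{\left(H \right)} = 6 + \frac{1}{6 H} \frac{5}{6} = 6 + \frac{5}{36 H}$)
$- 26 h{\left(3 \right)} = - 26 \left(6 + \frac{5}{36 \cdot 3}\right) = - 26 \left(6 + \frac{5}{36} \cdot \frac{1}{3}\right) = - 26 \left(6 + \frac{5}{108}\right) = \left(-26\right) \frac{653}{108} = - \frac{8489}{54}$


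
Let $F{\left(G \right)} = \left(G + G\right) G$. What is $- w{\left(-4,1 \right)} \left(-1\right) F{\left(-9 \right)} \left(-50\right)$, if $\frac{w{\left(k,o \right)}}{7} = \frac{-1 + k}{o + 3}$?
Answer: $70875$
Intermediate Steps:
$w{\left(k,o \right)} = \frac{7 \left(-1 + k\right)}{3 + o}$ ($w{\left(k,o \right)} = 7 \frac{-1 + k}{o + 3} = 7 \frac{-1 + k}{3 + o} = \frac{7 \left(-1 + k\right)}{3 + o}$)
$F{\left(G \right)} = 2 G^{2}$ ($F{\left(G \right)} = 2 G G = 2 G^{2}$)
$- w{\left(-4,1 \right)} \left(-1\right) F{\left(-9 \right)} \left(-50\right) = - \frac{7 \left(-1 - 4\right)}{3 + 1} \left(-1\right) 2 \left(-9\right)^{2} \left(-50\right) = - \frac{7 \left(-5\right)}{4} \left(-1\right) 2 \cdot 81 \left(-50\right) = - \frac{7 \left(-5\right)}{4} \left(-1\right) 162 \left(-50\right) = \left(-1\right) \left(- \frac{35}{4}\right) \left(-1\right) 162 \left(-50\right) = \frac{35}{4} \left(-1\right) 162 \left(-50\right) = \left(- \frac{35}{4}\right) 162 \left(-50\right) = \left(- \frac{2835}{2}\right) \left(-50\right) = 70875$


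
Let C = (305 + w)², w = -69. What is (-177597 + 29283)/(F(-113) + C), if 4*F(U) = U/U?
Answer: -593256/222785 ≈ -2.6629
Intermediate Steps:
F(U) = ¼ (F(U) = (U/U)/4 = (¼)*1 = ¼)
C = 55696 (C = (305 - 69)² = 236² = 55696)
(-177597 + 29283)/(F(-113) + C) = (-177597 + 29283)/(¼ + 55696) = -148314/222785/4 = -148314*4/222785 = -593256/222785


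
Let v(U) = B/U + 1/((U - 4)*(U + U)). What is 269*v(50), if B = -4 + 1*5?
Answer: 25017/4600 ≈ 5.4385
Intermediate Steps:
B = 1 (B = -4 + 5 = 1)
v(U) = 1/U + 1/(2*U*(-4 + U)) (v(U) = 1/U + 1/((U - 4)*(U + U)) = 1/U + 1/((-4 + U)*(2*U)) = 1/U + 1/(2*U*(-4 + U)))
269*v(50) = 269*((-7/2 + 50)/(50*(-4 + 50))) = 269*((1/50)*(93/2)/46) = 269*((1/50)*(1/46)*(93/2)) = 269*(93/4600) = 25017/4600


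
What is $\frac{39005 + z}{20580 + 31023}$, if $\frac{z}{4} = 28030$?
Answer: $\frac{50375}{17201} \approx 2.9286$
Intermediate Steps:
$z = 112120$ ($z = 4 \cdot 28030 = 112120$)
$\frac{39005 + z}{20580 + 31023} = \frac{39005 + 112120}{20580 + 31023} = \frac{151125}{51603} = 151125 \cdot \frac{1}{51603} = \frac{50375}{17201}$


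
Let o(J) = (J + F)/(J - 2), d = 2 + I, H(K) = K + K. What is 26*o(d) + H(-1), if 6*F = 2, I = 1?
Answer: 254/3 ≈ 84.667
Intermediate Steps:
F = ⅓ (F = (⅙)*2 = ⅓ ≈ 0.33333)
H(K) = 2*K
d = 3 (d = 2 + 1 = 3)
o(J) = (⅓ + J)/(-2 + J) (o(J) = (J + ⅓)/(J - 2) = (⅓ + J)/(-2 + J))
26*o(d) + H(-1) = 26*((⅓ + 3)/(-2 + 3)) + 2*(-1) = 26*((10/3)/1) - 2 = 26*(1*(10/3)) - 2 = 26*(10/3) - 2 = 260/3 - 2 = 254/3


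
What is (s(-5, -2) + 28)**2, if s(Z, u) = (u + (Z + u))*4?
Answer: 64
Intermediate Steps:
s(Z, u) = 4*Z + 8*u (s(Z, u) = (Z + 2*u)*4 = 4*Z + 8*u)
(s(-5, -2) + 28)**2 = ((4*(-5) + 8*(-2)) + 28)**2 = ((-20 - 16) + 28)**2 = (-36 + 28)**2 = (-8)**2 = 64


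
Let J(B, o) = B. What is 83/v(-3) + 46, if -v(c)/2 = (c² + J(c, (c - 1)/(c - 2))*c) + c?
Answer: 1297/30 ≈ 43.233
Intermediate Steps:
v(c) = -4*c² - 2*c (v(c) = -2*((c² + c*c) + c) = -2*((c² + c²) + c) = -2*(2*c² + c) = -2*(c + 2*c²) = -4*c² - 2*c)
83/v(-3) + 46 = 83/((-2*(-3)*(1 + 2*(-3)))) + 46 = 83/((-2*(-3)*(1 - 6))) + 46 = 83/((-2*(-3)*(-5))) + 46 = 83/(-30) + 46 = 83*(-1/30) + 46 = -83/30 + 46 = 1297/30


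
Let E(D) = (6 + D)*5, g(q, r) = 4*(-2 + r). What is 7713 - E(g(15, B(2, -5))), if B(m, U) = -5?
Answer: 7823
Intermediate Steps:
g(q, r) = -8 + 4*r
E(D) = 30 + 5*D
7713 - E(g(15, B(2, -5))) = 7713 - (30 + 5*(-8 + 4*(-5))) = 7713 - (30 + 5*(-8 - 20)) = 7713 - (30 + 5*(-28)) = 7713 - (30 - 140) = 7713 - 1*(-110) = 7713 + 110 = 7823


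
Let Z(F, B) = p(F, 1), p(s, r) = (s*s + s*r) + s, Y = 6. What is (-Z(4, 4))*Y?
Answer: -144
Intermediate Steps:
p(s, r) = s + s² + r*s (p(s, r) = (s² + r*s) + s = s + s² + r*s)
Z(F, B) = F*(2 + F) (Z(F, B) = F*(1 + 1 + F) = F*(2 + F))
(-Z(4, 4))*Y = -4*(2 + 4)*6 = -4*6*6 = -1*24*6 = -24*6 = -144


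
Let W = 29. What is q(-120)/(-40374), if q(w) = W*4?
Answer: -58/20187 ≈ -0.0028731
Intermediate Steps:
q(w) = 116 (q(w) = 29*4 = 116)
q(-120)/(-40374) = 116/(-40374) = 116*(-1/40374) = -58/20187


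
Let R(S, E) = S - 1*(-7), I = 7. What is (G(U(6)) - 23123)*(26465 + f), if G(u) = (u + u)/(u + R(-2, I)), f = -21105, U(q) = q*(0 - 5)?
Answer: -123926416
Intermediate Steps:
R(S, E) = 7 + S (R(S, E) = S + 7 = 7 + S)
U(q) = -5*q (U(q) = q*(-5) = -5*q)
G(u) = 2*u/(5 + u) (G(u) = (u + u)/(u + (7 - 2)) = (2*u)/(u + 5) = (2*u)/(5 + u) = 2*u/(5 + u))
(G(U(6)) - 23123)*(26465 + f) = (2*(-5*6)/(5 - 5*6) - 23123)*(26465 - 21105) = (2*(-30)/(5 - 30) - 23123)*5360 = (2*(-30)/(-25) - 23123)*5360 = (2*(-30)*(-1/25) - 23123)*5360 = (12/5 - 23123)*5360 = -115603/5*5360 = -123926416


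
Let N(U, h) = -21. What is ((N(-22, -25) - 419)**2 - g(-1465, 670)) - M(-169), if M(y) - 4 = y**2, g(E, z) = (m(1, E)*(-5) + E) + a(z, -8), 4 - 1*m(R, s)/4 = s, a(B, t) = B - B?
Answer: 195880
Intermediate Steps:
a(B, t) = 0
m(R, s) = 16 - 4*s
g(E, z) = -80 + 21*E (g(E, z) = ((16 - 4*E)*(-5) + E) + 0 = ((-80 + 20*E) + E) + 0 = (-80 + 21*E) + 0 = -80 + 21*E)
M(y) = 4 + y**2
((N(-22, -25) - 419)**2 - g(-1465, 670)) - M(-169) = ((-21 - 419)**2 - (-80 + 21*(-1465))) - (4 + (-169)**2) = ((-440)**2 - (-80 - 30765)) - (4 + 28561) = (193600 - 1*(-30845)) - 1*28565 = (193600 + 30845) - 28565 = 224445 - 28565 = 195880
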